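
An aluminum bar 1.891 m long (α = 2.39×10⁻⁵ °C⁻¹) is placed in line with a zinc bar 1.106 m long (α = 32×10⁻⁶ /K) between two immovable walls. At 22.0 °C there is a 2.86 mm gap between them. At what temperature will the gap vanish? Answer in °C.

α₁L₁ = 4.51949×10⁻⁵ m/K, α₂L₂ = 3.5392×10⁻⁵ m/K → total 8.05869×10⁻⁵ m/K
ΔT = g/(α₁L₁+α₂L₂) = 2.86×10⁻³ / 8.05869×10⁻⁵ = 35.490 K
T = 22.0 + 35.490 = 57.490 °C

T = 57.5 °C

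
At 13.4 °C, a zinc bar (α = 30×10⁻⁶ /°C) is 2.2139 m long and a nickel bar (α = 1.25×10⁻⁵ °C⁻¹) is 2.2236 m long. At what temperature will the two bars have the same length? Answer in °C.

L₁(1 + α₁ΔT) = L₂(1 + α₂ΔT) ⇒ ΔT = (L₂ − L₁)/(α₁L₁ − α₂L₂)
L₂ − L₁ = 2.2236 − 2.2139 = 9.70×10⁻³ m
α₁L₁ − α₂L₂ = 30×10⁻⁶×2.2139 − 1.25×10⁻⁵×2.2236 = 3.8622×10⁻⁵ m/K
ΔT = 9.70×10⁻³ / 3.8622×10⁻⁵ = 251.152 K
T = 13.4 + 251.152 = 264.552 °C

T = 264.6 °C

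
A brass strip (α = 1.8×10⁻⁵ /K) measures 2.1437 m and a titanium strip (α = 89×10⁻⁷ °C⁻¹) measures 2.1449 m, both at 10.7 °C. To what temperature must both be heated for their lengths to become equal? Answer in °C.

T = 72.25 °C

Equal length when α₁L₁ΔT − α₂L₂ΔT = L₂ − L₁ = 1.20×10⁻³ m
α₁L₁ = 3.85866×10⁻⁵, α₂L₂ = 1.908961×10⁻⁵ → Δ(αL) = 1.949699×10⁻⁵ m/K
ΔT = 1.20×10⁻³ / 1.949699×10⁻⁵ = 61.5480 K, so T = 10.7 + 61.5480 = 72.2480 °C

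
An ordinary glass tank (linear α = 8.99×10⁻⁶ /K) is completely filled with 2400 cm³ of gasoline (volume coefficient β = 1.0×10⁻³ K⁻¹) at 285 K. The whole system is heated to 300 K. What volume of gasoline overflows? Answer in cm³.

35.0 cm³

The tank also expands: β_container ≈ 3α = 2.697×10⁻⁵ /K
Net overflow = V₀(β_liq − 3α_cont)ΔT
β − 3α = 1.00×10⁻³ − 2.697×10⁻⁵ = 9.7303×10⁻⁴ /K; ΔT = 15 K
ΔV = 2400 × 9.7303×10⁻⁴ × 15 = 35.0 cm³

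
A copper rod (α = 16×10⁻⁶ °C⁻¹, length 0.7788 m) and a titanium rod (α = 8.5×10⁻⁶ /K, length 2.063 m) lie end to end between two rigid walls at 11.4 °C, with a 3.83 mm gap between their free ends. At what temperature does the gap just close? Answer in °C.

α₁L₁ = 1.24608×10⁻⁵ m/K, α₂L₂ = 1.75355×10⁻⁵ m/K → total 2.99963×10⁻⁵ m/K
ΔT = g/(α₁L₁+α₂L₂) = 3.83×10⁻³ / 2.99963×10⁻⁵ = 127.68 K
T = 11.4 + 127.68 = 139.08 °C

T = 139 °C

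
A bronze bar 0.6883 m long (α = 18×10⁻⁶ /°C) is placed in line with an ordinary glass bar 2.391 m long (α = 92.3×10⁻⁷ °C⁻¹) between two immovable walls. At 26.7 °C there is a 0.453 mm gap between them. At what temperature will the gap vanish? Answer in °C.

T = 39.8 °C

α₁L₁ = 1.23894×10⁻⁵ m/K, α₂L₂ = 2.206893×10⁻⁵ m/K → total 3.445833×10⁻⁵ m/K
ΔT = g/(α₁L₁+α₂L₂) = 4.53×10⁻⁴ / 3.445833×10⁻⁵ = 13.146 K
T = 26.7 + 13.146 = 39.846 °C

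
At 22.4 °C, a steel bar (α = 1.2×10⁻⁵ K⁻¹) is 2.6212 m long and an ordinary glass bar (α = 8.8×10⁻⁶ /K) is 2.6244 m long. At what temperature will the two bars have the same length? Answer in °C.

T = 405.2 °C

L₁(1 + α₁ΔT) = L₂(1 + α₂ΔT) ⇒ ΔT = (L₂ − L₁)/(α₁L₁ − α₂L₂)
L₂ − L₁ = 2.6244 − 2.6212 = 3.20×10⁻³ m
α₁L₁ − α₂L₂ = 1.2×10⁻⁵×2.6212 − 8.8×10⁻⁶×2.6244 = 8.35968×10⁻⁶ m/K
ΔT = 3.20×10⁻³ / 8.35968×10⁻⁶ = 382.790 K
T = 22.4 + 382.790 = 405.190 °C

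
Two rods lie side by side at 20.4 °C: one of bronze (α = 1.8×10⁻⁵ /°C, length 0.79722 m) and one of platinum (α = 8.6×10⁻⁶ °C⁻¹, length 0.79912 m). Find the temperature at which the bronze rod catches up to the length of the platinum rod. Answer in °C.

T = 274.5 °C

L₁(1 + α₁ΔT) = L₂(1 + α₂ΔT) ⇒ ΔT = (L₂ − L₁)/(α₁L₁ − α₂L₂)
L₂ − L₁ = 0.79912 − 0.79722 = 1.90×10⁻³ m
α₁L₁ − α₂L₂ = 1.8×10⁻⁵×0.79722 − 8.6×10⁻⁶×0.79912 = 7.477528×10⁻⁶ m/K
ΔT = 1.90×10⁻³ / 7.477528×10⁻⁶ = 254.095 K
T = 20.4 + 254.095 = 274.495 °C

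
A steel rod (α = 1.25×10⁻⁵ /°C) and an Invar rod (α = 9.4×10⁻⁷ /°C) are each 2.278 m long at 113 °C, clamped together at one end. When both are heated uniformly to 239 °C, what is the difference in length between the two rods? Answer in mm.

ΔT = 126 K
steel: ΔL = 1.25×10⁻⁵ × 2.278 m × 126 = 3.5878×10⁻³ m = 3.5878 mm
Invar: ΔL = 9.4×10⁻⁷ × 2.278 m × 126 = 2.6981×10⁻⁴ m = 0.26981 mm
difference = 3.5878 − 0.26981 = 3.31799 mm

3.32 mm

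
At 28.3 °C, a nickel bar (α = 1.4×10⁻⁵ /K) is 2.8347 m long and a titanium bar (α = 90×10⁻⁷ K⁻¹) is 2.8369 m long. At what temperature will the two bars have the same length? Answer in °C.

L₁(1 + α₁ΔT) = L₂(1 + α₂ΔT) ⇒ ΔT = (L₂ − L₁)/(α₁L₁ − α₂L₂)
L₂ − L₁ = 2.8369 − 2.8347 = 2.20×10⁻³ m
α₁L₁ − α₂L₂ = 1.4×10⁻⁵×2.8347 − 90×10⁻⁷×2.8369 = 1.41537×10⁻⁵ m/K
ΔT = 2.20×10⁻³ / 1.41537×10⁻⁵ = 155.436 K
T = 28.3 + 155.436 = 183.736 °C

T = 183.7 °C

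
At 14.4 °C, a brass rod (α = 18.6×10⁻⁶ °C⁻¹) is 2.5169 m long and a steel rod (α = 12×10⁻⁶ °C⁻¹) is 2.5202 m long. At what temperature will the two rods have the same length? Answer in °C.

T = 213.5 °C

L₁(1 + α₁ΔT) = L₂(1 + α₂ΔT) ⇒ ΔT = (L₂ − L₁)/(α₁L₁ − α₂L₂)
L₂ − L₁ = 2.5202 − 2.5169 = 3.30×10⁻³ m
α₁L₁ − α₂L₂ = 18.6×10⁻⁶×2.5169 − 12×10⁻⁶×2.5202 = 1.657194×10⁻⁵ m/K
ΔT = 3.30×10⁻³ / 1.657194×10⁻⁵ = 199.132 K
T = 14.4 + 199.132 = 213.532 °C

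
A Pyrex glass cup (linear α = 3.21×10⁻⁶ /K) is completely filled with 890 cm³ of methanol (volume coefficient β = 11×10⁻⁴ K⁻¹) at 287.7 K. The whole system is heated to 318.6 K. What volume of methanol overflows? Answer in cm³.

30.0 cm³

The cup also expands: β_container ≈ 3α = 9.63×10⁻⁶ /K
Net overflow = V₀(β_liq − 3α_cont)ΔT
β − 3α = 1.10×10⁻³ − 9.63×10⁻⁶ = 1.09037×10⁻³ /K; ΔT = 30.9 K
ΔV = 890 × 1.09037×10⁻³ × 30.9 = 30.0 cm³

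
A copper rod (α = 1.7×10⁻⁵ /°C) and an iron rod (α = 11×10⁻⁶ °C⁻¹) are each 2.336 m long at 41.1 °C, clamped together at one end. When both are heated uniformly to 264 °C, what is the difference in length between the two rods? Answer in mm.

3.12 mm

ΔT = 222.9 K
copper: ΔL = 1.7×10⁻⁵ × 2.336 m × 222.9 = 8.8518×10⁻³ m = 8.8518 mm
iron: ΔL = 11×10⁻⁶ × 2.336 m × 222.9 = 5.7276×10⁻³ m = 5.7276 mm
difference = 8.8518 − 5.7276 = 3.1242 mm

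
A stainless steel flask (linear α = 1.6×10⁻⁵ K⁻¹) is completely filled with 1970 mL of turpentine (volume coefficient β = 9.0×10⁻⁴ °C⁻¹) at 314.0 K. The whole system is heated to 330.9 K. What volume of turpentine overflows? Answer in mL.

28.4 mL

The flask also expands: β_container ≈ 3α = 4.8×10⁻⁵ /K
Net overflow = V₀(β_liq − 3α_cont)ΔT
β − 3α = 9.00×10⁻⁴ − 4.8×10⁻⁵ = 8.52×10⁻⁴ /K; ΔT = 16.9 K
ΔV = 1970 × 8.52×10⁻⁴ × 16.9 = 28.4 mL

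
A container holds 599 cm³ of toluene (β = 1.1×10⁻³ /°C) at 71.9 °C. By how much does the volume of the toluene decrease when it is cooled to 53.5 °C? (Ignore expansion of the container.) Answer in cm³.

ΔV = 12.1 cm³

|ΔT| = |53.5 − 71.9| = 18.4 K
ΔV = βV₀ΔT = (1.1×10⁻³)(599)(18.4) = 12.1 cm³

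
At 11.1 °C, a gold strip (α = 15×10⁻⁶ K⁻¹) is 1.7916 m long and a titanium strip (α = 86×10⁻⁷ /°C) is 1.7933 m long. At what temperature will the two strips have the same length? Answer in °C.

L₁(1 + α₁ΔT) = L₂(1 + α₂ΔT) ⇒ ΔT = (L₂ − L₁)/(α₁L₁ − α₂L₂)
L₂ − L₁ = 1.7933 − 1.7916 = 1.70×10⁻³ m
α₁L₁ − α₂L₂ = 15×10⁻⁶×1.7916 − 86×10⁻⁷×1.7933 = 1.145162×10⁻⁵ m/K
ΔT = 1.70×10⁻³ / 1.145162×10⁻⁵ = 148.451 K
T = 11.1 + 148.451 = 159.551 °C

T = 159.6 °C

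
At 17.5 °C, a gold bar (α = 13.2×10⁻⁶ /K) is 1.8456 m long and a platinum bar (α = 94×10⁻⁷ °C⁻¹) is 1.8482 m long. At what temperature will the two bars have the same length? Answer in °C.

L₁(1 + α₁ΔT) = L₂(1 + α₂ΔT) ⇒ ΔT = (L₂ − L₁)/(α₁L₁ − α₂L₂)
L₂ − L₁ = 1.8482 − 1.8456 = 2.60×10⁻³ m
α₁L₁ − α₂L₂ = 13.2×10⁻⁶×1.8456 − 94×10⁻⁷×1.8482 = 6.98884×10⁻⁶ m/K
ΔT = 2.60×10⁻³ / 6.98884×10⁻⁶ = 372.022 K
T = 17.5 + 372.022 = 389.522 °C

T = 389.5 °C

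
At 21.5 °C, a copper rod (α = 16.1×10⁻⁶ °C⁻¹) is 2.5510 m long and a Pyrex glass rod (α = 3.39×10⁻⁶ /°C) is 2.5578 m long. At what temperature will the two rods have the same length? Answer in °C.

T = 231.4 °C

L₁(1 + α₁ΔT) = L₂(1 + α₂ΔT) ⇒ ΔT = (L₂ − L₁)/(α₁L₁ − α₂L₂)
L₂ − L₁ = 2.5578 − 2.5510 = 6.80×10⁻³ m
α₁L₁ − α₂L₂ = 16.1×10⁻⁶×2.5510 − 3.39×10⁻⁶×2.5578 = 3.2400158×10⁻⁵ m/K
ΔT = 6.80×10⁻³ / 3.2400158×10⁻⁵ = 209.876 K
T = 21.5 + 209.876 = 231.376 °C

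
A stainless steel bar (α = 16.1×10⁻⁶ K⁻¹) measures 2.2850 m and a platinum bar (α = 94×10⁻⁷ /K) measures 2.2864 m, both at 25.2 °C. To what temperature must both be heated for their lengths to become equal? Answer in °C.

L₁(1 + α₁ΔT) = L₂(1 + α₂ΔT) ⇒ ΔT = (L₂ − L₁)/(α₁L₁ − α₂L₂)
L₂ − L₁ = 2.2864 − 2.2850 = 1.40×10⁻³ m
α₁L₁ − α₂L₂ = 16.1×10⁻⁶×2.2850 − 94×10⁻⁷×2.2864 = 1.529634×10⁻⁵ m/K
ΔT = 1.40×10⁻³ / 1.529634×10⁻⁵ = 91.525 K
T = 25.2 + 91.525 = 116.725 °C

T = 116.7 °C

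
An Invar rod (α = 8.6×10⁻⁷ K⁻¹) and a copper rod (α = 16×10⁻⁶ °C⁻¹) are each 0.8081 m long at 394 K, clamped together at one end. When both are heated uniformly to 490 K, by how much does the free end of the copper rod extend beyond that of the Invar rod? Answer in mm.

ΔT = 96 K
Invar: ΔL = 8.6×10⁻⁷ × 0.8081 m × 96 = 6.6717×10⁻⁵ m = 0.066717 mm
copper: ΔL = 16×10⁻⁶ × 0.8081 m × 96 = 1.2412×10⁻³ m = 1.2412 mm
difference = 1.2412 − 0.066717 = 1.174483 mm

1.17 mm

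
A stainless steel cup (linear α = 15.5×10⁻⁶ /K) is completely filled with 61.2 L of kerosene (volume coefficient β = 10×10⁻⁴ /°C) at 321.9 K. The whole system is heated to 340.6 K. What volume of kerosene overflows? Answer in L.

The cup also expands: β_container ≈ 3α = 4.65×10⁻⁵ /K
Net overflow = V₀(β_liq − 3α_cont)ΔT
β − 3α = 1.00×10⁻³ − 4.65×10⁻⁵ = 9.535×10⁻⁴ /K; ΔT = 18.7 K
ΔV = 61.2 × 9.535×10⁻⁴ × 18.7 = 1.09 L

1.09 L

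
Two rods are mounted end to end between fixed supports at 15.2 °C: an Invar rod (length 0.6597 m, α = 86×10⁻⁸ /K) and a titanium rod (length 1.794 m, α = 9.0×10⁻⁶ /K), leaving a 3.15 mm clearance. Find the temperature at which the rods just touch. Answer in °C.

α₁L₁ = 5.67342×10⁻⁷ m/K, α₂L₂ = 1.6146×10⁻⁵ m/K → total 1.6713342×10⁻⁵ m/K
ΔT = g/(α₁L₁+α₂L₂) = 3.15×10⁻³ / 1.6713342×10⁻⁵ = 188.47 K
T = 15.2 + 188.47 = 203.67 °C

T = 204 °C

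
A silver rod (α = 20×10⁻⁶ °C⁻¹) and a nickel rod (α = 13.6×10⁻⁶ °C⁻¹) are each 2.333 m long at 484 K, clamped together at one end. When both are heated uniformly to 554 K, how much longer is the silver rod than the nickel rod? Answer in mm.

ΔT = 70 K
silver: ΔL = 20×10⁻⁶ × 2.333 m × 70 = 3.2662×10⁻³ m = 3.2662 mm
nickel: ΔL = 13.6×10⁻⁶ × 2.333 m × 70 = 2.2210×10⁻³ m = 2.2210 mm
difference = 3.2662 − 2.2210 = 1.0452 mm

1.05 mm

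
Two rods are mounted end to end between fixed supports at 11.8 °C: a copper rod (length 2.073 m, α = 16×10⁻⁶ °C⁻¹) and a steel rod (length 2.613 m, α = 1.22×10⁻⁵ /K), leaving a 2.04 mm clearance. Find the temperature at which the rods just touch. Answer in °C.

T = 43.2 °C

Gap closes when ΔL₁ + ΔL₂ = 2.04 mm = 2.04×10⁻³ m
(α₁L₁ + α₂L₂)ΔT = g
α₁L₁ + α₂L₂ = 16×10⁻⁶×2.073 + 1.22×10⁻⁵×2.613 = 6.50466×10⁻⁵ m/K
ΔT = 2.04×10⁻³ / 6.50466×10⁻⁵ = 31.362 K
T = 11.8 + 31.362 = 43.162 °C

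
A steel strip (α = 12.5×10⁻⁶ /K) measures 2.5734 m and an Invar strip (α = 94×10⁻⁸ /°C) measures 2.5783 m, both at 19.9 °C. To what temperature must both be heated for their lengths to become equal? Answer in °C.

T = 184.6 °C

Equal length when α₁L₁ΔT − α₂L₂ΔT = L₂ − L₁ = 4.90×10⁻³ m
α₁L₁ = 3.21675×10⁻⁵, α₂L₂ = 2.423602×10⁻⁶ → Δ(αL) = 2.9743898×10⁻⁵ m/K
ΔT = 4.90×10⁻³ / 2.9743898×10⁻⁵ = 164.740 K, so T = 19.9 + 164.740 = 184.640 °C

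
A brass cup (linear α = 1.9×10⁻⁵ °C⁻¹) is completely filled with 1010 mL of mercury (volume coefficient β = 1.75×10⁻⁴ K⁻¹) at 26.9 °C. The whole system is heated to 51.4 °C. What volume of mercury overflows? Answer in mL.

The cup also expands: β_container ≈ 3α = 5.7×10⁻⁵ /K
Net overflow = V₀(β_liq − 3α_cont)ΔT
β − 3α = 1.75×10⁻⁴ − 5.7×10⁻⁵ = 1.18×10⁻⁴ /K; ΔT = 24.5 K
ΔV = 1010 × 1.18×10⁻⁴ × 24.5 = 2.92 mL

2.92 mL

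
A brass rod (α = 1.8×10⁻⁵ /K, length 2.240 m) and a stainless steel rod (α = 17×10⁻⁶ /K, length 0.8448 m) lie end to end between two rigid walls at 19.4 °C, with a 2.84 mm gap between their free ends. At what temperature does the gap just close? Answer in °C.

T = 71.3 °C

Gap closes when ΔL₁ + ΔL₂ = 2.84 mm = 2.84×10⁻³ m
(α₁L₁ + α₂L₂)ΔT = g
α₁L₁ + α₂L₂ = 1.8×10⁻⁵×2.240 + 17×10⁻⁶×0.8448 = 5.46816×10⁻⁵ m/K
ΔT = 2.84×10⁻³ / 5.46816×10⁻⁵ = 51.937 K
T = 19.4 + 51.937 = 71.337 °C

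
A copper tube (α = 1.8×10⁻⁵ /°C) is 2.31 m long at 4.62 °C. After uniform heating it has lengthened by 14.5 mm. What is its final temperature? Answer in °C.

T = 353 °C

ΔL = αL₀ΔT ⇒ ΔT = ΔL / (αL₀)
ΔT = 14.5×10⁻³ m / (1.8×10⁻⁵ × 2.31 m) = 348.73 K
T = 4.62 + 348.73 = 353.35 °C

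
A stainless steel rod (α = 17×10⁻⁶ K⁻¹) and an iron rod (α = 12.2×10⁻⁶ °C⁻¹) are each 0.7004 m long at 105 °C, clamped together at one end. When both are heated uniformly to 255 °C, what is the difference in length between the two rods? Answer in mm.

0.504 mm

ΔT = 150 K
stainless steel: ΔL = 17×10⁻⁶ × 0.7004 m × 150 = 1.7860×10⁻³ m = 1.7860 mm
iron: ΔL = 12.2×10⁻⁶ × 0.7004 m × 150 = 1.2817×10⁻³ m = 1.2817 mm
difference = 1.7860 − 1.2817 = 0.5043 mm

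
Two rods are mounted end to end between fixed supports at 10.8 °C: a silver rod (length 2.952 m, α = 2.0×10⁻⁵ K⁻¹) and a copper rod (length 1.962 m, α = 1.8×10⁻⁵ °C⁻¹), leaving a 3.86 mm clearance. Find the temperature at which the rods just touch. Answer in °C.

α₁L₁ = 5.904×10⁻⁵ m/K, α₂L₂ = 3.5316×10⁻⁵ m/K → total 9.4356×10⁻⁵ m/K
ΔT = g/(α₁L₁+α₂L₂) = 3.86×10⁻³ / 9.4356×10⁻⁵ = 40.909 K
T = 10.8 + 40.909 = 51.709 °C

T = 51.7 °C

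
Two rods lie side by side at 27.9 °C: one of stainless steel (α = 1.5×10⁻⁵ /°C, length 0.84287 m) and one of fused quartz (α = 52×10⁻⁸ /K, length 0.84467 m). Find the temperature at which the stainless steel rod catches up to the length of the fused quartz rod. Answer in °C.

Equal length when α₁L₁ΔT − α₂L₂ΔT = L₂ − L₁ = 1.80×10⁻³ m
α₁L₁ = 1.264305×10⁻⁵, α₂L₂ = 4.392284×10⁻⁷ → Δ(αL) = 1.22038216×10⁻⁵ m/K
ΔT = 1.80×10⁻³ / 1.22038216×10⁻⁵ = 147.495 K, so T = 27.9 + 147.495 = 175.395 °C

T = 175.4 °C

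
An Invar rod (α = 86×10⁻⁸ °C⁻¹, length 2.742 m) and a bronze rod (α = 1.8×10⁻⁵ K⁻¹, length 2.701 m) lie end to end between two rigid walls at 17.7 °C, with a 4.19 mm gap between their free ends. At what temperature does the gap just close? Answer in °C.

T = 99.9 °C

α₁L₁ = 2.35812×10⁻⁶ m/K, α₂L₂ = 4.8618×10⁻⁵ m/K → total 5.097612×10⁻⁵ m/K
ΔT = g/(α₁L₁+α₂L₂) = 4.19×10⁻³ / 5.097612×10⁻⁵ = 82.195 K
T = 17.7 + 82.195 = 99.895 °C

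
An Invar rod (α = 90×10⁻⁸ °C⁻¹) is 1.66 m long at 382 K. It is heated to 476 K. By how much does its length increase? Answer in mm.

|ΔT| = |476 − 382| = 94 K
ΔL = αL₀ΔT = (90×10⁻⁸)(1.66)(94) = 1.40×10⁻⁴ m

ΔL = 0.140 mm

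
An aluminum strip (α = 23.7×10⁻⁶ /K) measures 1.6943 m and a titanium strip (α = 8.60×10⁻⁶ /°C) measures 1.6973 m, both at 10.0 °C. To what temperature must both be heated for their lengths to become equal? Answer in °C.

T = 127.4 °C

L₁(1 + α₁ΔT) = L₂(1 + α₂ΔT) ⇒ ΔT = (L₂ − L₁)/(α₁L₁ − α₂L₂)
L₂ − L₁ = 1.6973 − 1.6943 = 3.00×10⁻³ m
α₁L₁ − α₂L₂ = 23.7×10⁻⁶×1.6943 − 8.60×10⁻⁶×1.6973 = 2.555813×10⁻⁵ m/K
ΔT = 3.00×10⁻³ / 2.555813×10⁻⁵ = 117.379 K
T = 10.0 + 117.379 = 127.379 °C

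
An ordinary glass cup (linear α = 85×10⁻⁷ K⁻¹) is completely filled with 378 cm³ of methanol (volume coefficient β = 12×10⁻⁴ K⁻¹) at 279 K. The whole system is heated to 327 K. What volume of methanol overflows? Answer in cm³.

21.3 cm³

The cup also expands: β_container ≈ 3α = 2.55×10⁻⁵ /K
Net overflow = V₀(β_liq − 3α_cont)ΔT
β − 3α = 1.20×10⁻³ − 2.55×10⁻⁵ = 1.1745×10⁻³ /K; ΔT = 48 K
ΔV = 378 × 1.1745×10⁻³ × 48 = 21.3 cm³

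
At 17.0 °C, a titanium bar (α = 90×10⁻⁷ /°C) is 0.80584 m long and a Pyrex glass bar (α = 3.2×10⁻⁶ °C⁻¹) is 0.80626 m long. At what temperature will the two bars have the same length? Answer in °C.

L₁(1 + α₁ΔT) = L₂(1 + α₂ΔT) ⇒ ΔT = (L₂ − L₁)/(α₁L₁ − α₂L₂)
L₂ − L₁ = 0.80626 − 0.80584 = 4.20×10⁻⁴ m
α₁L₁ − α₂L₂ = 90×10⁻⁷×0.80584 − 3.2×10⁻⁶×0.80626 = 4.672528×10⁻⁶ m/K
ΔT = 4.20×10⁻⁴ / 4.672528×10⁻⁶ = 89.887 K
T = 17.0 + 89.887 = 106.887 °C

T = 106.9 °C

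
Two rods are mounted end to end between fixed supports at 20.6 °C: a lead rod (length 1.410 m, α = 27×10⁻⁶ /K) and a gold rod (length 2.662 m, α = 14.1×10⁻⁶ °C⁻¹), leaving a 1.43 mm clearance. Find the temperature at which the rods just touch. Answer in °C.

α₁L₁ = 3.807×10⁻⁵ m/K, α₂L₂ = 3.75342×10⁻⁵ m/K → total 7.56042×10⁻⁵ m/K
ΔT = g/(α₁L₁+α₂L₂) = 1.43×10⁻³ / 7.56042×10⁻⁵ = 18.914 K
T = 20.6 + 18.914 = 39.514 °C

T = 39.5 °C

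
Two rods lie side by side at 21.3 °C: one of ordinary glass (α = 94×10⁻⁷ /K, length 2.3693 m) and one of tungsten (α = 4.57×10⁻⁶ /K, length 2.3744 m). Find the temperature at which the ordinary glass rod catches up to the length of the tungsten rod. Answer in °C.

T = 467.9 °C

Equal length when α₁L₁ΔT − α₂L₂ΔT = L₂ − L₁ = 5.10×10⁻³ m
α₁L₁ = 2.227142×10⁻⁵, α₂L₂ = 1.0851008×10⁻⁵ → Δ(αL) = 1.1420412×10⁻⁵ m/K
ΔT = 5.10×10⁻³ / 1.1420412×10⁻⁵ = 446.569 K, so T = 21.3 + 446.569 = 467.869 °C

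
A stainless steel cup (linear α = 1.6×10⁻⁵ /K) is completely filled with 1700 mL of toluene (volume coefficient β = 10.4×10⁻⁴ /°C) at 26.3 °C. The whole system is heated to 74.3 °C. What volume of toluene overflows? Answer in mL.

The cup also expands: β_container ≈ 3α = 4.8×10⁻⁵ /K
Net overflow = V₀(β_liq − 3α_cont)ΔT
β − 3α = 1.04×10⁻³ − 4.8×10⁻⁵ = 9.92×10⁻⁴ /K; ΔT = 48.0 K
ΔV = 1700 × 9.92×10⁻⁴ × 48.0 = 80.9 mL

80.9 mL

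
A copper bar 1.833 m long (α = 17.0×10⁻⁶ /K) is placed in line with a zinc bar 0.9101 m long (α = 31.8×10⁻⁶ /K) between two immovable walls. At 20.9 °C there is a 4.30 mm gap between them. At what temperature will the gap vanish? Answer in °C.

α₁L₁ = 3.1161×10⁻⁵ m/K, α₂L₂ = 2.894118×10⁻⁵ m/K → total 6.010218×10⁻⁵ m/K
ΔT = g/(α₁L₁+α₂L₂) = 4.30×10⁻³ / 6.010218×10⁻⁵ = 71.545 K
T = 20.9 + 71.545 = 92.445 °C

T = 92.4 °C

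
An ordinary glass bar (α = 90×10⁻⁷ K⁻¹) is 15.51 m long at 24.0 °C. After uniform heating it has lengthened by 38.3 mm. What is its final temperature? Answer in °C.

ΔL = αL₀ΔT ⇒ ΔT = ΔL / (αL₀)
ΔT = 38.3×10⁻³ m / (90×10⁻⁷ × 15.51 m) = 274.37 K
T = 24.0 + 274.37 = 298.37 °C

T = 298 °C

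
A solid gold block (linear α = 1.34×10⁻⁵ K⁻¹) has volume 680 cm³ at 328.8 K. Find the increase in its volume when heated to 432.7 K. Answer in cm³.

Isotropic solid: β ≈ 3α = 4.0×10⁻⁵ /K; ΔT = 103.9 K
ΔV = 3αV₀ΔT = 3(1.34×10⁻⁵)(680)(103.9) = 2.84 cm³

ΔV = 2.84 cm³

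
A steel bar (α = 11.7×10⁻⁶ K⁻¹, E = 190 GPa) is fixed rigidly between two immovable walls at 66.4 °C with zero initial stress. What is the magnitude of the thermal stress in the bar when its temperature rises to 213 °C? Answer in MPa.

σ = 326 MPa

Fully constrained: the free strain ε = αΔT is blocked, so σ = Eε = EαΔT.
|ΔT| = 146.6 K
σ = 190×10⁹ × 11.7×10⁻⁶ × 146.6 = 3.26×10⁸ Pa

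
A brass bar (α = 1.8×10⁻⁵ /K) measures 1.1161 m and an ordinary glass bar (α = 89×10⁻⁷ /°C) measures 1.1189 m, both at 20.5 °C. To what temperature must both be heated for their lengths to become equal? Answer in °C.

L₁(1 + α₁ΔT) = L₂(1 + α₂ΔT) ⇒ ΔT = (L₂ − L₁)/(α₁L₁ − α₂L₂)
L₂ − L₁ = 1.1189 − 1.1161 = 2.80×10⁻³ m
α₁L₁ − α₂L₂ = 1.8×10⁻⁵×1.1161 − 89×10⁻⁷×1.1189 = 1.013159×10⁻⁵ m/K
ΔT = 2.80×10⁻³ / 1.013159×10⁻⁵ = 276.363 K
T = 20.5 + 276.363 = 296.863 °C

T = 296.9 °C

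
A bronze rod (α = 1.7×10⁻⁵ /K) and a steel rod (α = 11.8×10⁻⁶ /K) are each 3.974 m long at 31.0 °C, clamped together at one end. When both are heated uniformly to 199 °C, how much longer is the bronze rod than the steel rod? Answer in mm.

3.47 mm

ΔT = 168.0 K
bronze: ΔL = 1.7×10⁻⁵ × 3.974 m × 168.0 = 1.1350×10⁻² m = 11.350 mm
steel: ΔL = 11.8×10⁻⁶ × 3.974 m × 168.0 = 7.8781×10⁻³ m = 7.8781 mm
difference = 11.350 − 7.8781 = 3.4719 mm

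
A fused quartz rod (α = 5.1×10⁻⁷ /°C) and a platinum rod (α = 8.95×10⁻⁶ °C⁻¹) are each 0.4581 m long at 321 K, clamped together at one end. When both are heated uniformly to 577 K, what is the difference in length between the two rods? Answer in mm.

ΔT = 256 K
fused quartz: ΔL = 5.1×10⁻⁷ × 0.4581 m × 256 = 5.9810×10⁻⁵ m = 0.059810 mm
platinum: ΔL = 8.95×10⁻⁶ × 0.4581 m × 256 = 1.0496×10⁻³ m = 1.0496 mm
difference = 1.0496 − 0.059810 = 0.98979 mm

0.990 mm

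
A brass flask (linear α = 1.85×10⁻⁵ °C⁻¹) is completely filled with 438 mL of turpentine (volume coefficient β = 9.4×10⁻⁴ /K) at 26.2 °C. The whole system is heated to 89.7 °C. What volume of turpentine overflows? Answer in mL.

The flask also expands: β_container ≈ 3α = 5.55×10⁻⁵ /K
Net overflow = V₀(β_liq − 3α_cont)ΔT
β − 3α = 9.40×10⁻⁴ − 5.55×10⁻⁵ = 8.845×10⁻⁴ /K; ΔT = 63.5 K
ΔV = 438 × 8.845×10⁻⁴ × 63.5 = 24.6 mL

24.6 mL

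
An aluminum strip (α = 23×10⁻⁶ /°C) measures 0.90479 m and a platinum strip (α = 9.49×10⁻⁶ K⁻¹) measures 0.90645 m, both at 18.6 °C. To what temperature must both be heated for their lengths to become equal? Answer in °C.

L₁(1 + α₁ΔT) = L₂(1 + α₂ΔT) ⇒ ΔT = (L₂ − L₁)/(α₁L₁ − α₂L₂)
L₂ − L₁ = 0.90645 − 0.90479 = 1.66×10⁻³ m
α₁L₁ − α₂L₂ = 23×10⁻⁶×0.90479 − 9.49×10⁻⁶×0.90645 = 1.22079595×10⁻⁵ m/K
ΔT = 1.66×10⁻³ / 1.22079595×10⁻⁵ = 135.977 K
T = 18.6 + 135.977 = 154.577 °C

T = 154.6 °C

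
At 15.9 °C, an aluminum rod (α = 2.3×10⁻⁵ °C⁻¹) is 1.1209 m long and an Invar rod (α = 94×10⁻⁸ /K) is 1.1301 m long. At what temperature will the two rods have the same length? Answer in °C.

T = 388.1 °C

Equal length when α₁L₁ΔT − α₂L₂ΔT = L₂ − L₁ = 9.20×10⁻³ m
α₁L₁ = 2.57807×10⁻⁵, α₂L₂ = 1.062294×10⁻⁶ → Δ(αL) = 2.4718406×10⁻⁵ m/K
ΔT = 9.20×10⁻³ / 2.4718406×10⁻⁵ = 372.192 K, so T = 15.9 + 372.192 = 388.092 °C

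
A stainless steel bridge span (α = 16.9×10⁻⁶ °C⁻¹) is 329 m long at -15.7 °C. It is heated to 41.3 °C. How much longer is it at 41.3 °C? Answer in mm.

|ΔT| = |41.3 − (-15.7)| = 57.0 K
ΔL = αL₀ΔT = (16.9×10⁻⁶)(329)(57.0) = 3.17×10⁻¹ m

ΔL = 317 mm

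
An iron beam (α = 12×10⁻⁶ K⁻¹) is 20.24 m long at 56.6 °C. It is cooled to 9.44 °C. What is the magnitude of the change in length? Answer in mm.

|ΔT| = |9.44 − 56.6| = 47.16 K
ΔL = αL₀ΔT = (12×10⁻⁶)(20.24)(47.16) = 1.15×10⁻² m

ΔL = 11.5 mm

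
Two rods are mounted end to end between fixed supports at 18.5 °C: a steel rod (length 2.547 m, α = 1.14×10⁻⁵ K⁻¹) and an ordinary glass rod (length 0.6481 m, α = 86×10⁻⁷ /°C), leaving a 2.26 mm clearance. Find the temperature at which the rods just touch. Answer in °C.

T = 83.8 °C

Gap closes when ΔL₁ + ΔL₂ = 2.26 mm = 2.26×10⁻³ m
(α₁L₁ + α₂L₂)ΔT = g
α₁L₁ + α₂L₂ = 1.14×10⁻⁵×2.547 + 86×10⁻⁷×0.6481 = 3.460946×10⁻⁵ m/K
ΔT = 2.26×10⁻³ / 3.460946×10⁻⁵ = 65.300 K
T = 18.5 + 65.300 = 83.800 °C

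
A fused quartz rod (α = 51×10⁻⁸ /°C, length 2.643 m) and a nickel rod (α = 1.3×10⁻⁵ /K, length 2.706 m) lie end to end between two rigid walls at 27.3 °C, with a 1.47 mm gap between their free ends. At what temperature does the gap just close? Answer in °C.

T = 67.5 °C

Gap closes when ΔL₁ + ΔL₂ = 1.47 mm = 1.47×10⁻³ m
(α₁L₁ + α₂L₂)ΔT = g
α₁L₁ + α₂L₂ = 51×10⁻⁸×2.643 + 1.3×10⁻⁵×2.706 = 3.652593×10⁻⁵ m/K
ΔT = 1.47×10⁻³ / 3.652593×10⁻⁵ = 40.245 K
T = 27.3 + 40.245 = 67.545 °C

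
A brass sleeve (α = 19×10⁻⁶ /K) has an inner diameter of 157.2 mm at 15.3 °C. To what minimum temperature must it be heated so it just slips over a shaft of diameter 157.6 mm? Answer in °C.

Required Δd = 157.6 − 157.2 = 0.4 mm
Δd = αd₀ΔT ⇒ ΔT = Δd/(αd₀) = 0.4 / (19×10⁻⁶ × 157.2) = 133.92 K
T_min = 15.3 + 133.92 = 149.22 °C

T = 149 °C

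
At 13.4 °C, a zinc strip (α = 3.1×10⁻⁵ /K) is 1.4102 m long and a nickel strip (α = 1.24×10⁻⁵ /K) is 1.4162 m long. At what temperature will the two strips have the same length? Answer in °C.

T = 242.8 °C

Equal length when α₁L₁ΔT − α₂L₂ΔT = L₂ − L₁ = 6.00×10⁻³ m
α₁L₁ = 4.37162×10⁻⁵, α₂L₂ = 1.756088×10⁻⁵ → Δ(αL) = 2.615532×10⁻⁵ m/K
ΔT = 6.00×10⁻³ / 2.615532×10⁻⁵ = 229.399 K, so T = 13.4 + 229.399 = 242.799 °C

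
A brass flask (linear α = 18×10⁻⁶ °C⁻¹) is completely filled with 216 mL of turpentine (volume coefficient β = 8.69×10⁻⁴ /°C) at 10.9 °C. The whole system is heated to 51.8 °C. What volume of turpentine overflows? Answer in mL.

7.20 mL

The flask also expands: β_container ≈ 3α = 5.4×10⁻⁵ /K
Net overflow = V₀(β_liq − 3α_cont)ΔT
β − 3α = 8.69×10⁻⁴ − 5.4×10⁻⁵ = 8.15×10⁻⁴ /K; ΔT = 40.9 K
ΔV = 216 × 8.15×10⁻⁴ × 40.9 = 7.20 mL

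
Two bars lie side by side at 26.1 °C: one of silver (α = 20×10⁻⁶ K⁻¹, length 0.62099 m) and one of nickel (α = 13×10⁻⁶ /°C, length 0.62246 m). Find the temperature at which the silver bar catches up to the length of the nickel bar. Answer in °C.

L₁(1 + α₁ΔT) = L₂(1 + α₂ΔT) ⇒ ΔT = (L₂ − L₁)/(α₁L₁ − α₂L₂)
L₂ − L₁ = 0.62246 − 0.62099 = 1.47×10⁻³ m
α₁L₁ − α₂L₂ = 20×10⁻⁶×0.62099 − 13×10⁻⁶×0.62246 = 4.32782×10⁻⁶ m/K
ΔT = 1.47×10⁻³ / 4.32782×10⁻⁶ = 339.663 K
T = 26.1 + 339.663 = 365.763 °C

T = 365.8 °C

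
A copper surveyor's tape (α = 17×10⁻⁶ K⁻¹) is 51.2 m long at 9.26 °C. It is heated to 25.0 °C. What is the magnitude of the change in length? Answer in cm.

|ΔT| = |25.0 − 9.26| = 15.74 K
ΔL = αL₀ΔT = (17×10⁻⁶)(51.2)(15.74) = 1.37×10⁻² m

ΔL = 1.37 cm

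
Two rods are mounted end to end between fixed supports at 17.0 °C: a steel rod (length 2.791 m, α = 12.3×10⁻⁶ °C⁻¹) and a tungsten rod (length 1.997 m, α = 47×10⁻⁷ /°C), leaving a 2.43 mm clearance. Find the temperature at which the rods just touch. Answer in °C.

α₁L₁ = 3.43293×10⁻⁵ m/K, α₂L₂ = 9.3859×10⁻⁶ m/K → total 4.37152×10⁻⁵ m/K
ΔT = g/(α₁L₁+α₂L₂) = 2.43×10⁻³ / 4.37152×10⁻⁵ = 55.587 K
T = 17.0 + 55.587 = 72.587 °C

T = 72.6 °C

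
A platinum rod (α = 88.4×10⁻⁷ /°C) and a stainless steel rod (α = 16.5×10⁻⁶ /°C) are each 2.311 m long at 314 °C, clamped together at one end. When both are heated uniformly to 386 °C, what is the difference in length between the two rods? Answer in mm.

ΔT = 72 K
platinum: ΔL = 88.4×10⁻⁷ × 2.311 m × 72 = 1.4709×10⁻³ m = 1.4709 mm
stainless steel: ΔL = 16.5×10⁻⁶ × 2.311 m × 72 = 2.7455×10⁻³ m = 2.7455 mm
difference = 2.7455 − 1.4709 = 1.2746 mm

1.27 mm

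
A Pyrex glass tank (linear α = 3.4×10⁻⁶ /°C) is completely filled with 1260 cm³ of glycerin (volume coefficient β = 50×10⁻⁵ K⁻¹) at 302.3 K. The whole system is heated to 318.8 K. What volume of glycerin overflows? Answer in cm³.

10.2 cm³

The tank also expands: β_container ≈ 3α = 1.02×10⁻⁵ /K
Net overflow = V₀(β_liq − 3α_cont)ΔT
β − 3α = 5.00×10⁻⁴ − 1.02×10⁻⁵ = 4.898×10⁻⁴ /K; ΔT = 16.5 K
ΔV = 1260 × 4.898×10⁻⁴ × 16.5 = 10.2 cm³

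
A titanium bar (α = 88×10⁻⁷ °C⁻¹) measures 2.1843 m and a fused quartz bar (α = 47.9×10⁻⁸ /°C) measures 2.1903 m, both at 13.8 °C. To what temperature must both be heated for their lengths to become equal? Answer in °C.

Equal length when α₁L₁ΔT − α₂L₂ΔT = L₂ − L₁ = 6.00×10⁻³ m
α₁L₁ = 1.922184×10⁻⁵, α₂L₂ = 1.0491537×10⁻⁶ → Δ(αL) = 1.81726863×10⁻⁵ m/K
ΔT = 6.00×10⁻³ / 1.81726863×10⁻⁵ = 330.166 K, so T = 13.8 + 330.166 = 343.966 °C

T = 344.0 °C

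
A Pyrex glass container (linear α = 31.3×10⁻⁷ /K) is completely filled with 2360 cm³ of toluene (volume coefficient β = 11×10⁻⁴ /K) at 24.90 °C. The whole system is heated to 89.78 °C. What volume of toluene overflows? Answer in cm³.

The container also expands: β_container ≈ 3α = 9.39×10⁻⁶ /K
Net overflow = V₀(β_liq − 3α_cont)ΔT
β − 3α = 1.10×10⁻³ − 9.39×10⁻⁶ = 1.09061×10⁻³ /K; ΔT = 64.88 K
ΔV = 2360 × 1.09061×10⁻³ × 64.88 = 167 cm³

167 cm³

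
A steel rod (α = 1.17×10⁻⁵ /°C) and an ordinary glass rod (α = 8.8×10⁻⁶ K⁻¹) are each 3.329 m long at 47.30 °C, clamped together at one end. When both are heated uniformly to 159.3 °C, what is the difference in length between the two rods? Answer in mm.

ΔT = 112.00 K
steel: ΔL = 1.17×10⁻⁵ × 3.329 m × 112.00 = 4.3623×10⁻³ m = 4.3623 mm
ordinary glass: ΔL = 8.8×10⁻⁶ × 3.329 m × 112.00 = 3.2811×10⁻³ m = 3.2811 mm
difference = 4.3623 − 3.2811 = 1.0812 mm

1.08 mm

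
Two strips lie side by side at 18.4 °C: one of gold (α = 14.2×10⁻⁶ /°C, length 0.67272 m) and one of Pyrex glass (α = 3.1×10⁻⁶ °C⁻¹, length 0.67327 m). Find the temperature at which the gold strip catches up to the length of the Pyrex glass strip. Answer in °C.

Equal length when α₁L₁ΔT − α₂L₂ΔT = L₂ − L₁ = 5.50×10⁻⁴ m
α₁L₁ = 9.552624×10⁻⁶, α₂L₂ = 2.087137×10⁻⁶ → Δ(αL) = 7.465487×10⁻⁶ m/K
ΔT = 5.50×10⁻⁴ / 7.465487×10⁻⁶ = 73.6724 K, so T = 18.4 + 73.6724 = 92.0724 °C

T = 92.07 °C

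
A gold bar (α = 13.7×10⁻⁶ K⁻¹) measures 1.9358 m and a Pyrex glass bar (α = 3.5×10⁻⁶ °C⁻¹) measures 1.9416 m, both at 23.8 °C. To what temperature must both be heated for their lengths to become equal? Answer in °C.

L₁(1 + α₁ΔT) = L₂(1 + α₂ΔT) ⇒ ΔT = (L₂ − L₁)/(α₁L₁ − α₂L₂)
L₂ − L₁ = 1.9416 − 1.9358 = 5.80×10⁻³ m
α₁L₁ − α₂L₂ = 13.7×10⁻⁶×1.9358 − 3.5×10⁻⁶×1.9416 = 1.972486×10⁻⁵ m/K
ΔT = 5.80×10⁻³ / 1.972486×10⁻⁵ = 294.045 K
T = 23.8 + 294.045 = 317.845 °C

T = 317.8 °C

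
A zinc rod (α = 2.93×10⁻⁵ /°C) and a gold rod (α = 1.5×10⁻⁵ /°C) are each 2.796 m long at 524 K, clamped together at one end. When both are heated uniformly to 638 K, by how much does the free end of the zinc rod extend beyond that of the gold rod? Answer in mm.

4.56 mm

ΔT = 114 K
zinc: ΔL = 2.93×10⁻⁵ × 2.796 m × 114 = 9.3392×10⁻³ m = 9.3392 mm
gold: ΔL = 1.5×10⁻⁵ × 2.796 m × 114 = 4.7812×10⁻³ m = 4.7812 mm
difference = 9.3392 − 4.7812 = 4.5580 mm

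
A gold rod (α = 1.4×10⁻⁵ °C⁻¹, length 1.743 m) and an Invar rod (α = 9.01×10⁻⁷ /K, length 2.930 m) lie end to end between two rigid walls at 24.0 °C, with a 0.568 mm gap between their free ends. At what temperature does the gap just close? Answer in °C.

Gap closes when ΔL₁ + ΔL₂ = 0.568 mm = 5.68×10⁻⁴ m
(α₁L₁ + α₂L₂)ΔT = g
α₁L₁ + α₂L₂ = 1.4×10⁻⁵×1.743 + 9.01×10⁻⁷×2.930 = 2.704193×10⁻⁵ m/K
ΔT = 5.68×10⁻⁴ / 2.704193×10⁻⁵ = 21.004 K
T = 24.0 + 21.004 = 45.004 °C

T = 45.0 °C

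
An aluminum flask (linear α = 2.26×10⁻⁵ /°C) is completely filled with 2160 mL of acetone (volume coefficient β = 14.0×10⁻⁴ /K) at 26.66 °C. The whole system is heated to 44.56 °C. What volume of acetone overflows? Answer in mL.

51.5 mL

The flask also expands: β_container ≈ 3α = 6.78×10⁻⁵ /K
Net overflow = V₀(β_liq − 3α_cont)ΔT
β − 3α = 1.40×10⁻³ − 6.78×10⁻⁵ = 1.3322×10⁻³ /K; ΔT = 17.90 K
ΔV = 2160 × 1.3322×10⁻³ × 17.90 = 51.5 mL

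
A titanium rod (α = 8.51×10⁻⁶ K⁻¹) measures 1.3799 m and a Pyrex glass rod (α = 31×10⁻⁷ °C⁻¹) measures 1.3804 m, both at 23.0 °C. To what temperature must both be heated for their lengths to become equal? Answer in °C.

L₁(1 + α₁ΔT) = L₂(1 + α₂ΔT) ⇒ ΔT = (L₂ − L₁)/(α₁L₁ − α₂L₂)
L₂ − L₁ = 1.3804 − 1.3799 = 5.00×10⁻⁴ m
α₁L₁ − α₂L₂ = 8.51×10⁻⁶×1.3799 − 31×10⁻⁷×1.3804 = 7.463709×10⁻⁶ m/K
ΔT = 5.00×10⁻⁴ / 7.463709×10⁻⁶ = 66.9908 K
T = 23.0 + 66.9908 = 89.9908 °C

T = 89.99 °C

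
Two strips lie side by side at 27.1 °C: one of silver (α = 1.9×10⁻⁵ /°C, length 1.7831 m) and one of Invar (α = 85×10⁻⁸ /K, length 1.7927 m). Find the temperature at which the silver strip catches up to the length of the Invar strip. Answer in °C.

Equal length when α₁L₁ΔT − α₂L₂ΔT = L₂ − L₁ = 9.60×10⁻³ m
α₁L₁ = 3.38789×10⁻⁵, α₂L₂ = 1.523795×10⁻⁶ → Δ(αL) = 3.2355105×10⁻⁵ m/K
ΔT = 9.60×10⁻³ / 3.2355105×10⁻⁵ = 296.707 K, so T = 27.1 + 296.707 = 323.807 °C

T = 323.8 °C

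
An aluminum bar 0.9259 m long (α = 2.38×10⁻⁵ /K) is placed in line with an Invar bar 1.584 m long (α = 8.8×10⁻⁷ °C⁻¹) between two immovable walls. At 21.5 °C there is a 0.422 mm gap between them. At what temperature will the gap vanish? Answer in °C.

T = 39.5 °C

α₁L₁ = 2.203642×10⁻⁵ m/K, α₂L₂ = 1.39392×10⁻⁶ m/K → total 2.343034×10⁻⁵ m/K
ΔT = g/(α₁L₁+α₂L₂) = 4.22×10⁻⁴ / 2.343034×10⁻⁵ = 18.011 K
T = 21.5 + 18.011 = 39.511 °C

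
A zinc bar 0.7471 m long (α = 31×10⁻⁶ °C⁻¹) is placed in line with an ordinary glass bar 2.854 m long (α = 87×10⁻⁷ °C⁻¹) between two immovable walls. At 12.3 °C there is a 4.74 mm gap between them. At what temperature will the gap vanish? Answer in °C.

Gap closes when ΔL₁ + ΔL₂ = 4.74 mm = 4.74×10⁻³ m
(α₁L₁ + α₂L₂)ΔT = g
α₁L₁ + α₂L₂ = 31×10⁻⁶×0.7471 + 87×10⁻⁷×2.854 = 4.79899×10⁻⁵ m/K
ΔT = 4.74×10⁻³ / 4.79899×10⁻⁵ = 98.77 K
T = 12.3 + 98.77 = 111.07 °C

T = 111 °C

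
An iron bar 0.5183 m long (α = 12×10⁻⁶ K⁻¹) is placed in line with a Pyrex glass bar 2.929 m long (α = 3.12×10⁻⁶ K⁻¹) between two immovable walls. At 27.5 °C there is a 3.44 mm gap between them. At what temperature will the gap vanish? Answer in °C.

Gap closes when ΔL₁ + ΔL₂ = 3.44 mm = 3.44×10⁻³ m
(α₁L₁ + α₂L₂)ΔT = g
α₁L₁ + α₂L₂ = 12×10⁻⁶×0.5183 + 3.12×10⁻⁶×2.929 = 1.535808×10⁻⁵ m/K
ΔT = 3.44×10⁻³ / 1.535808×10⁻⁵ = 223.99 K
T = 27.5 + 223.99 = 251.49 °C

T = 251 °C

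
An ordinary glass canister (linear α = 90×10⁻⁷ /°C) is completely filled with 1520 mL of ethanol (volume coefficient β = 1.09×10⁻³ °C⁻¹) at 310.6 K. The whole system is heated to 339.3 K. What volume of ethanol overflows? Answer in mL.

46.4 mL

The canister also expands: β_container ≈ 3α = 2.7×10⁻⁵ /K
Net overflow = V₀(β_liq − 3α_cont)ΔT
β − 3α = 1.09×10⁻³ − 2.7×10⁻⁵ = 1.063×10⁻³ /K; ΔT = 28.7 K
ΔV = 1520 × 1.063×10⁻³ × 28.7 = 46.4 mL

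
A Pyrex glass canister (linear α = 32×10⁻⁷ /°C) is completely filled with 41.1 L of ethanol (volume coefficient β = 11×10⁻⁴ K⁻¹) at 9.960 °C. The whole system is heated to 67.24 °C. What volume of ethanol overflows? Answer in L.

2.57 L

The canister also expands: β_container ≈ 3α = 9.6×10⁻⁶ /K
Net overflow = V₀(β_liq − 3α_cont)ΔT
β − 3α = 1.10×10⁻³ − 9.6×10⁻⁶ = 1.0904×10⁻³ /K; ΔT = 57.280 K
ΔV = 41.1 × 1.0904×10⁻³ × 57.280 = 2.57 L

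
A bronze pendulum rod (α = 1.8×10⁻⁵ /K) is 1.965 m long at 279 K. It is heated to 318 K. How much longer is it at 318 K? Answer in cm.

ΔL = 0.138 cm

|ΔT| = |318 − 279| = 39 K
ΔL = αL₀ΔT = (1.8×10⁻⁵)(1.965)(39) = 1.38×10⁻³ m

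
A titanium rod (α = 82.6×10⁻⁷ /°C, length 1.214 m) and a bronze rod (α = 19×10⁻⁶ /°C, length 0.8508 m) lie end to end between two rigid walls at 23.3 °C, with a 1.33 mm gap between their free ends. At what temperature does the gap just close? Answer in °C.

α₁L₁ = 1.002764×10⁻⁵ m/K, α₂L₂ = 1.61652×10⁻⁵ m/K → total 2.619284×10⁻⁵ m/K
ΔT = g/(α₁L₁+α₂L₂) = 1.33×10⁻³ / 2.619284×10⁻⁵ = 50.777 K
T = 23.3 + 50.777 = 74.077 °C

T = 74.1 °C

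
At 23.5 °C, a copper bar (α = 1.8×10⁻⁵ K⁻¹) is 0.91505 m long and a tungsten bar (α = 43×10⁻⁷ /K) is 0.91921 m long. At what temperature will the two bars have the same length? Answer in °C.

T = 355.8 °C

Equal length when α₁L₁ΔT − α₂L₂ΔT = L₂ − L₁ = 4.16×10⁻³ m
α₁L₁ = 1.64709×10⁻⁵, α₂L₂ = 3.952603×10⁻⁶ → Δ(αL) = 1.2518297×10⁻⁵ m/K
ΔT = 4.16×10⁻³ / 1.2518297×10⁻⁵ = 332.314 K, so T = 23.5 + 332.314 = 355.814 °C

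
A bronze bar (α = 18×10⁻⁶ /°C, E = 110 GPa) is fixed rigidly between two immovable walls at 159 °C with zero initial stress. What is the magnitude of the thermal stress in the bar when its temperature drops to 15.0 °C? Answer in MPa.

Fully constrained: the free strain ε = αΔT is blocked, so σ = Eε = EαΔT.
|ΔT| = 144.0 K
σ = 110×10⁹ × 18×10⁻⁶ × 144.0 = 2.85×10⁸ Pa

σ = 285 MPa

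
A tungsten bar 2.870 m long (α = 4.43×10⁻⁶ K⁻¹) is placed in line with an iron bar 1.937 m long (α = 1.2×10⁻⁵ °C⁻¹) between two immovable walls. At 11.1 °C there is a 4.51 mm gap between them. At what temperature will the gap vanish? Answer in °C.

T = 137 °C

Gap closes when ΔL₁ + ΔL₂ = 4.51 mm = 4.51×10⁻³ m
(α₁L₁ + α₂L₂)ΔT = g
α₁L₁ + α₂L₂ = 4.43×10⁻⁶×2.870 + 1.2×10⁻⁵×1.937 = 3.59581×10⁻⁵ m/K
ΔT = 4.51×10⁻³ / 3.59581×10⁻⁵ = 125.42 K
T = 11.1 + 125.42 = 136.52 °C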